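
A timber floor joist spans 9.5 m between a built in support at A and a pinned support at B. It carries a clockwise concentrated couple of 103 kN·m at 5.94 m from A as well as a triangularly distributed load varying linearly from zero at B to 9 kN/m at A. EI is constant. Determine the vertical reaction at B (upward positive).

R_B = 22.53 kN

Release the roller at B. Primary structure: cantilever fixed at A.
Deflection at B on the released cantilever, summing each load's contribution:
  clockwise couple 103 at a = 5.94: M₀a(2L − a)/(2EI) = 3995/EI
  triangular load, peak 9 at the fixed end: w₀L⁴/(30EI) = 2444/EI
  δ_0 = 6439/EI
Flexibility coefficient — unit upward force at B: δ_{BB} = L³/(3EI) = 285.8/EI.
The prop prevents deflection at B: R_B = δ_0/δ_{BB} = 6439/285.8 = 22.53 kN.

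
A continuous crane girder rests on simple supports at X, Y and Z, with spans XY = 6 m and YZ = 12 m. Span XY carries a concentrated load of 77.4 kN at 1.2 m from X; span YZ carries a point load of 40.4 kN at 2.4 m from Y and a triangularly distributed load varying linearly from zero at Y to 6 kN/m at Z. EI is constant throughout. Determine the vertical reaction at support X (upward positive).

R_X = 46.09 kN

Insert a hinge at Y; M_Y is the redundant, and each span becomes simply supported.
Rotations at Y on the released spans (each span's end-slope, ×1/EI):
  span XY: point load 77.4 at a = 1.2: Pab(L + a)/(6LEI) = 89.16/EI
  span YZ: point load 40.4 at a = 2.4: Pab(L + b)/(6LEI) = 279.2/EI
  span YZ: triangular load, peak 6: 7w₀L³/(360EI) = 201.6/EI
  relative rotation θ_0 = (89.16 + 480.8)/EI = 570/EI
A unit hogging moment at Y produces rotation L₁/(3EI) + L₂/(3EI) = 6/EI.
Compatibility: M_Y·(L₁+L₂)/(3EI) = θ_0, giving M_Y = 95 kN·m (hogging).
Span XY, ΣM about X with M_Y applied at Y: R_Y^{XY}·6 = 92.88 + 95, so R_Y^{XY} = 31.31 kN and R_X = 77.4 − 31.31 = 46.09 kN.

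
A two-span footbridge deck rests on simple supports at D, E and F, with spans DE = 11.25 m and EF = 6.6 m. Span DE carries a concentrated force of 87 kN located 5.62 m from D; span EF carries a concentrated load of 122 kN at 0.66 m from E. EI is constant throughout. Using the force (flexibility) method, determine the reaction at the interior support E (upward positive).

R_E = 187.2 kN

Release continuity at E by inserting a hinge; the redundant is the internal moment M_E. The primary structure is two simply-supported spans DE and EF.
Discontinuity in slope at E on the released structure — sum the simple-span end rotations:
  span DE: point load 87 at a = 5.62: Pab(L + a)/(6LEI) = 688/EI
  span EF: point load 122 at a = 0.66: Pab(L + b)/(6LEI) = 151.5/EI
  relative rotation θ_0 = (688 + 151.5)/EI = 839.4/EI
A unit hogging moment at E produces rotation L₁/(3EI) + L₂/(3EI) = 5.95/EI.
Compatibility: M_E·(L₁+L₂)/(3EI) = θ_0, giving M_E = 141.1 kN·m (hogging).
Span DE, ΣM about D with M_E applied at E: R_E^{DE}·11.25 = 488.9 + 141.1, so R_E^{DE} = 56 kN and R_D = 87 − 56 = 31 kN.
Span EF, ΣM about F: R_E^{EF}·6.6 = 724.7 + 141.1, so R_E^{EF} = 131.2 kN and R_F = 122 − 131.2 = -9.176 kN.
R_E = 56 + 131.2 = 187.2 kN.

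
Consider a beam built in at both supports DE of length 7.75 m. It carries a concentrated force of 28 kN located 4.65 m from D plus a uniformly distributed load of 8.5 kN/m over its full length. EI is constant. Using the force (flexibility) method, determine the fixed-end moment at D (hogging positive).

M_D = 63.38 kN·m

Take the two fixed-end moments M_D, M_E as redundants; the released structure is the simple span DE.
End rotations of the released simple span under the applied load (×1/EI):
  at D: point load 28 at a = 4.65: Pab(L + b)/(6LEI) = 94.18/EI
  at E: point load 28 at a = 4.65: Pab(L + a)/(6LEI) = 107.6/EI
  at D: UDL 8.5: wL³/(24EI) = 164.9/EI
  at E: UDL 8.5: wL³/(24EI) = 164.9/EI
  θ_D0 = 259/EI,  θ_E0 = 272.5/EI
Flexibility coefficients: a unit moment at one end gives L/(3EI) there and L/(6EI) at the far end, so f₁₁ = f₂₂ = 2.583/EI and f₁₂ = f₂₁ = 1.292/EI.
Compatibility — zero rotation at each built-in end:
  2.583 M_D + 1.292 M_E = 259
  1.292 M_D + 2.583 M_E = 272.5
Solving the pair gives M_D = 63.38 kN·m and M_E = 73.79 kN·m (hogging).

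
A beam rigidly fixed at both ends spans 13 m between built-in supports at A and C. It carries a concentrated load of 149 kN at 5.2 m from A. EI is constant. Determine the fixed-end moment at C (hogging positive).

M_C = 186 kN·m

Release both end moments; the primary structure is a simply-supported span AC with redundants M_A and M_C.
Simple-span end rotations at A and C under the given loads:
  at A: point load 149 at a = 5.2: Pab(L + b)/(6LEI) = 1612/EI
  at C: point load 149 at a = 5.2: Pab(L + a)/(6LEI) = 1410/EI
  θ_A0 = 1612/EI,  θ_C0 = 1410/EI
Flexibility coefficients: a unit moment at one end gives L/(3EI) there and L/(6EI) at the far end, so f₁₁ = f₂₂ = 4.333/EI and f₁₂ = f₂₁ = 2.167/EI.
Compatibility — zero rotation at each built-in end:
  4.333 M_A + 2.167 M_C = 1612
  2.167 M_A + 4.333 M_C = 1410
Solving the pair gives M_A = 278.9 kN·m and M_C = 186 kN·m (hogging).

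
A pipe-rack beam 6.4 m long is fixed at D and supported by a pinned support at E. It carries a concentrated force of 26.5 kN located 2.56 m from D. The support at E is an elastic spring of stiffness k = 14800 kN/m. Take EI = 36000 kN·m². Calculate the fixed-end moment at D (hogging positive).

M_D = 33.52 kN·m

Remove the prop at E; the released (primary) structure is a cantilever built in at D.
Downward deflection at the released point E due to the loads:
  point load 26.5 at a = 2.56: Pa²(3L − a)/(6EI) = 481.6/EI
Tip deflection under a unit load at E: L³/(3EI) = 87.38/EI.
With EI = 36000 kN·m²: δ_0 = 0.013379 m and δ_{EE} = 0.002427 m/kN.
Compatibility — the spring shortens by R_E/k under the reaction it provides: δ_0 − R_E·δ_{EE} = R_E/k. With 1/k = 0.000068 m/kN, R_E = δ_0 / (δ_{EE} + 1/k) = 0.013379 / (0.002427 + 0.000068) = 5.363 kN.
Moment equilibrium about D: M_D = Σ(load moments about D) − R_E·L = 67.84 − 5.363×6.4 = 33.52 kN·m.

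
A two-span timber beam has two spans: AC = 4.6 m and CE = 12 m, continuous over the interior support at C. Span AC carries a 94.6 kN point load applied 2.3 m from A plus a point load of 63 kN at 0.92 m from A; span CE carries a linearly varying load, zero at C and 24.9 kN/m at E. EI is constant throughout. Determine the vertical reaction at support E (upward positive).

R_E = 84.47 kN

Release continuity at C by inserting a hinge; the redundant is the internal moment M_C. The primary structure is two simply-supported spans AC and CE.
End slopes at the hinge C, treating each span as simply supported:
  span AC: point load 94.6 at a = 2.3: Pab(L + a)/(6LEI) = 125.1/EI
  span AC: point load 63 at a = 0.92: Pab(L + a)/(6LEI) = 42.66/EI
  span CE: triangular load, peak 24.9: 7w₀L³/(360EI) = 836.6/EI
  relative rotation θ_0 = (167.8 + 836.6)/EI = 1004/EI
A unit hogging moment at C produces rotation L₁/(3EI) + L₂/(3EI) = 5.533/EI.
Slope continuity at C: θ_0 = M_C·5.533/EI, so M_C = 1004/5.533 = 181.5 kN·m (hogging).
Span CE, ΣM about E: R_C^{CE}·12 = 597.6 + 181.5, so R_C^{CE} = 64.93 kN and R_E = 149.4 − 64.93 = 84.47 kN.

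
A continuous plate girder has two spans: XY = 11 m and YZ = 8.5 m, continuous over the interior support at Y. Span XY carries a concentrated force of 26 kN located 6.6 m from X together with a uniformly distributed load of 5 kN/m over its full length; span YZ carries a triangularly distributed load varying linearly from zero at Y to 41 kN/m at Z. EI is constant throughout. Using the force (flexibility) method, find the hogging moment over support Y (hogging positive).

M_Y = 149 kN·m

Insert a hinge at Y; M_Y is the redundant, and each span becomes simply supported.
Discontinuity in slope at Y on the released structure — sum the simple-span end rotations:
  span XY: point load 26 at a = 6.6: Pab(L + a)/(6LEI) = 201.3/EI
  span XY: UDL 5: wL³/(24EI) = 277.3/EI
  span YZ: triangular load, peak 41: 7w₀L³/(360EI) = 489.6/EI
  relative rotation θ_0 = (478.6 + 489.6)/EI = 968.2/EI
A unit hogging moment at Y produces rotation L₁/(3EI) + L₂/(3EI) = 6.5/EI.
Slope continuity at Y: θ_0 = M_Y·6.5/EI, so M_Y = 968.2/6.5 = 149 kN·m (hogging).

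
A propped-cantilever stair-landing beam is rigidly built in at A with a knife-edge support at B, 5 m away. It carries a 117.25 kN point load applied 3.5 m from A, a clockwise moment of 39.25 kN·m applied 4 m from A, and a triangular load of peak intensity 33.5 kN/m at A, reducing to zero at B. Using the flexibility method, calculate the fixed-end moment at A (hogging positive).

Remove the prop at B; the released (primary) structure is a cantilever built in at A.
Downward deflection at the released point B due to the loads:
  point load 117.25 at a = 3.5: Pa²(3L − a)/(6EI) = 2753/EI
  clockwise couple 39.25 at a = 4: M₀a(2L − a)/(2EI) = 471/EI
  triangular load, peak 33.5 at the fixed end: w₀L⁴/(30EI) = 697.9/EI
  δ_0 = 3922/EI
Tip deflection under a unit load at B: L³/(3EI) = 41.67/EI.
Compatibility at B: δ_0 − R_B·δ_{BB} = 0, so R_B = 3922/41.67 = 94.12 kN.
Moment equilibrium about A: M_A = Σ(load moments about A) − R_B·L = 589.2 − 94.12×5 = 118.6 kN·m.

M_A = 118.6 kN·m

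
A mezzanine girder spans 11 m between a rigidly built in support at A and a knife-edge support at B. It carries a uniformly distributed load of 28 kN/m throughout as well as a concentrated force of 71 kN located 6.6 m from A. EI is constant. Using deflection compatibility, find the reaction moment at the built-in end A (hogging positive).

Release the roller at B. Primary structure: cantilever fixed at A.
Deflection at B on the released cantilever, summing each load's contribution:
  UDL 28: wL⁴/(8EI) = 51244/EI
  point load 71 at a = 6.6: Pa²(3L − a)/(6EI) = 13608/EI
  δ_0 = 64852/EI
Tip deflection under a unit load at B: L³/(3EI) = 443.7/EI.
The prop prevents deflection at B: R_B = δ_0/δ_{BB} = 64852/443.7 = 146.2 kN.
Moment equilibrium about A: M_A = Σ(load moments about A) − R_B·L = 2163 − 146.2×11 = 554.7 kN·m.

M_A = 554.7 kN·m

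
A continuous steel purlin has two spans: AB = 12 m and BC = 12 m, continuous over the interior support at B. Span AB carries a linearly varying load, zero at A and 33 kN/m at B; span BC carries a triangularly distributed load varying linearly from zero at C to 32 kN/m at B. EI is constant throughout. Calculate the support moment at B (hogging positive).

M_B = 312 kN·m

Insert a hinge at B; M_B is the redundant, and each span becomes simply supported.
Discontinuity in slope at B on the released structure — sum the simple-span end rotations:
  span AB: triangular load, peak 33: w₀L³/(45EI) = 1267/EI
  span BC: triangular load, peak 32: w₀L³/(45EI) = 1229/EI
  relative rotation θ_0 = (1267 + 1229)/EI = 2496/EI
A unit hogging moment at B produces rotation L₁/(3EI) + L₂/(3EI) = 8/EI.
Slope continuity at B: θ_0 = M_B·8/EI, so M_B = 2496/8 = 312 kN·m (hogging).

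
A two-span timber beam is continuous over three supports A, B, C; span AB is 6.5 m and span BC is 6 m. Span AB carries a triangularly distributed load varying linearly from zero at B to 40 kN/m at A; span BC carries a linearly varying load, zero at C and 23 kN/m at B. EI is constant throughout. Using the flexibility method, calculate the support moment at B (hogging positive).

Take M_B as the redundant. Released structure: two simple spans AB and BC with a hinge at B.
End slopes at the hinge B, treating each span as simply supported:
  span AB: triangular load, peak 40: 7w₀L³/(360EI) = 213.6/EI
  span BC: triangular load, peak 23: w₀L³/(45EI) = 110.4/EI
  relative rotation θ_0 = (213.6 + 110.4)/EI = 324/EI
A unit hogging moment at B produces rotation L₁/(3EI) + L₂/(3EI) = 4.167/EI.
Slope continuity at B: θ_0 = M_B·4.167/EI, so M_B = 324/4.167 = 77.76 kN·m (hogging).

M_B = 77.76 kN·m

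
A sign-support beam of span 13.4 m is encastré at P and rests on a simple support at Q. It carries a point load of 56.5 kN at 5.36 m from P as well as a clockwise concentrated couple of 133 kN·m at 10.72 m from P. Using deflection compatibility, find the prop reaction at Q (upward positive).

R_Q = 26.04 kN

Remove the prop at Q; the released (primary) structure is a cantilever built in at P.
Downward deflection at the released point Q due to the loads:
  point load 56.5 at a = 5.36: Pa²(3L − a)/(6EI) = 9426/EI
  clockwise couple 133 at a = 10.72: M₀a(2L − a)/(2EI) = 11463/EI
  δ_0 = 20889/EI
Tip deflection under a unit load at Q: L³/(3EI) = 802/EI.
The prop prevents deflection at Q: R_Q = δ_0/δ_{QQ} = 20889/802 = 26.04 kN.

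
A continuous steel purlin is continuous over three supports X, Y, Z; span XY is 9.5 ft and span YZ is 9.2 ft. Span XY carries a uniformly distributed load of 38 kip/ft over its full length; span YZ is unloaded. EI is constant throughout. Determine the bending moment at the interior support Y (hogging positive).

Release continuity at Y by inserting a hinge; the redundant is the internal moment M_Y. The primary structure is two simply-supported spans XY and YZ.
End slopes at the hinge Y, treating each span as simply supported:
  span XY: UDL 38: wL³/(24EI) = 1358/EI
  relative rotation θ_0 = (1358 + 0)/EI = 1358/EI
A unit hogging moment at Y produces rotation L₁/(3EI) + L₂/(3EI) = 6.233/EI.
Compatibility: M_Y·(L₁+L₂)/(3EI) = θ_0, giving M_Y = 217.8 kip·ft (hogging).

M_Y = 217.8 kip·ft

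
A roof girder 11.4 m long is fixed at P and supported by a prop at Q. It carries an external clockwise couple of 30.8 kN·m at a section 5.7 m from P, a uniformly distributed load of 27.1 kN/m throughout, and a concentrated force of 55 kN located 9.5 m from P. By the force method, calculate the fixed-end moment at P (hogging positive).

Release the roller at Q. Primary structure: cantilever fixed at P.
Deflection at Q on the released cantilever, summing each load's contribution:
  clockwise couple 30.8 at a = 5.7: M₀a(2L − a)/(2EI) = 1501/EI
  UDL 27.1: wL⁴/(8EI) = 57214/EI
  point load 55 at a = 9.5: Pa²(3L − a)/(6EI) = 20434/EI
  δ_0 = 79149/EI
Flexibility coefficient — unit upward force at Q: δ_{QQ} = L³/(3EI) = 493.8/EI.
Compatibility at Q: δ_0 − R_Q·δ_{QQ} = 0, so R_Q = 79149/493.8 = 160.3 kN.
Moment equilibrium about P: M_P = Σ(load moments about P) − R_Q·L = 2314 − 160.3×11.4 = 487.2 kN·m.

M_P = 487.2 kN·m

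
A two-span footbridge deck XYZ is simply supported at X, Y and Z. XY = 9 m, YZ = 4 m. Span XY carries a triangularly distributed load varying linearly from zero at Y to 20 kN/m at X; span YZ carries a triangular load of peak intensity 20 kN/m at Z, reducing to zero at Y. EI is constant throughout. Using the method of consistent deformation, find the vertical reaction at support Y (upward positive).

Insert a hinge at Y; M_Y is the redundant, and each span becomes simply supported.
Discontinuity in slope at Y on the released structure — sum the simple-span end rotations:
  span XY: triangular load, peak 20: 7w₀L³/(360EI) = 283.5/EI
  span YZ: triangular load, peak 20: 7w₀L³/(360EI) = 24.89/EI
  relative rotation θ_0 = (283.5 + 24.89)/EI = 308.4/EI
A unit hogging moment at Y produces rotation L₁/(3EI) + L₂/(3EI) = 4.333/EI.
Slope continuity at Y: θ_0 = M_Y·4.333/EI, so M_Y = 308.4/4.333 = 71.17 kN·m (hogging).
Span XY, ΣM about X with M_Y applied at Y: R_Y^{XY}·9 = 270 + 71.17, so R_Y^{XY} = 37.91 kN and R_X = 90 − 37.91 = 52.09 kN.
Span YZ, ΣM about Z: R_Y^{YZ}·4 = 53.33 + 71.17, so R_Y^{YZ} = 31.12 kN and R_Z = 40 − 31.12 = 8.875 kN.
R_Y = 37.91 + 31.12 = 69.03 kN.

R_Y = 69.03 kN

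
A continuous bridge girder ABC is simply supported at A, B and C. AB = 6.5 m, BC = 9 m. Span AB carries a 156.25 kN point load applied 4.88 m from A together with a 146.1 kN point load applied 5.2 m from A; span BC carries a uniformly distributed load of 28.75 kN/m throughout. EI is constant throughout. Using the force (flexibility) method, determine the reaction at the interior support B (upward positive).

R_B = 442 kN

Take M_B as the redundant. Released structure: two simple spans AB and BC with a hinge at B.
Rotations at B on the released spans (each span's end-slope, ×1/EI):
  span AB: point load 156.25 at a = 4.88: Pab(L + a)/(6LEI) = 360.4/EI
  span AB: point load 146.1 at a = 5.2: Pab(L + a)/(6LEI) = 296.3/EI
  span BC: UDL 28.75: wL³/(24EI) = 873.3/EI
  relative rotation θ_0 = (656.7 + 873.3)/EI = 1530/EI
A unit hogging moment at B produces rotation L₁/(3EI) + L₂/(3EI) = 5.167/EI.
Slope continuity at B: θ_0 = M_B·5.167/EI, so M_B = 1530/5.167 = 296.1 kN·m (hogging).
Span AB, ΣM about A with M_B applied at B: R_B^{AB}·6.5 = 1522 + 296.1, so R_B^{AB} = 279.7 kN and R_A = 302.4 − 279.7 = 22.6 kN.
Span BC, ΣM about C: R_B^{BC}·9 = 1164 + 296.1, so R_B^{BC} = 162.3 kN and R_C = 258.8 − 162.3 = 96.47 kN.
R_B = 279.7 + 162.3 = 442 kN.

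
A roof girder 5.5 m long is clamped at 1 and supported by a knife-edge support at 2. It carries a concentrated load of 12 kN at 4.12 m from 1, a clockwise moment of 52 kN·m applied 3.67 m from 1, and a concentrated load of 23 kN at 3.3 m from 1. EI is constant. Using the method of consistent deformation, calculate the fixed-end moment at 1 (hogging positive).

M_1 = 11.65 kN·m

Choose R_2 as the redundant. The primary structure is the cantilever fixed at 1.
Free-end deflection of the primary structure under the applied loading (downward +):
  point load 12 at a = 4.12: Pa²(3L − a)/(6EI) = 420.3/EI
  clockwise couple 52 at a = 3.67: M₀a(2L − a)/(2EI) = 699.4/EI
  point load 23 at a = 3.3: Pa²(3L − a)/(6EI) = 551/EI
  δ_0 = 1671/EI
Flexibility coefficient — unit upward force at 2: δ_{22} = L³/(3EI) = 55.46/EI.
The prop prevents deflection at 2: R_2 = δ_0/δ_{22} = 1671/55.46 = 30.13 kN.
Moment equilibrium about 1: M_1 = Σ(load moments about 1) − R_2·L = 177.3 − 30.13×5.5 = 11.65 kN·m.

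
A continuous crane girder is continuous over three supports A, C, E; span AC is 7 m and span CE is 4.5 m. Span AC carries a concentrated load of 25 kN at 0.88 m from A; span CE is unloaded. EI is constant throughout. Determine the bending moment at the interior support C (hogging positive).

M_C = 6.59 kN·m

Take M_C as the redundant. Released structure: two simple spans AC and CE with a hinge at C.
Rotations at C on the released spans (each span's end-slope, ×1/EI):
  span AC: point load 25 at a = 0.88: Pab(L + a)/(6LEI) = 25.26/EI
  relative rotation θ_0 = (25.26 + 0)/EI = 25.26/EI
A unit hogging moment at C produces rotation L₁/(3EI) + L₂/(3EI) = 3.833/EI.
Slope continuity at C: θ_0 = M_C·3.833/EI, so M_C = 25.26/3.833 = 6.59 kN·m (hogging).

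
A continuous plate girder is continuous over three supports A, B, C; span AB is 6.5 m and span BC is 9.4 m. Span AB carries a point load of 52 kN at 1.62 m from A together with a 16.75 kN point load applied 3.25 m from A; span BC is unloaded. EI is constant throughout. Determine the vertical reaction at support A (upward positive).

Insert a hinge at B; M_B is the redundant, and each span becomes simply supported.
End slopes at the hinge B, treating each span as simply supported:
  span AB: point load 52 at a = 1.62: Pab(L + a)/(6LEI) = 85.59/EI
  span AB: point load 16.75 at a = 3.25: Pab(L + a)/(6LEI) = 44.23/EI
  relative rotation θ_0 = (129.8 + 0)/EI = 129.8/EI
A unit hogging moment at B produces rotation L₁/(3EI) + L₂/(3EI) = 5.3/EI.
Slope continuity at B: θ_0 = M_B·5.3/EI, so M_B = 129.8/5.3 = 24.49 kN·m (hogging).
Span AB, ΣM about A with M_B applied at B: R_B^{AB}·6.5 = 138.7 + 24.49, so R_B^{AB} = 25.1 kN and R_A = 68.75 − 25.1 = 43.65 kN.

R_A = 43.65 kN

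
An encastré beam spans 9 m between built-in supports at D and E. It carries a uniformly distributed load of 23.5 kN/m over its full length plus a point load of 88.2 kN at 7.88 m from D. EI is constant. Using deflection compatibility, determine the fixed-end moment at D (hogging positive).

Release both end moments; the primary structure is a simply-supported span DE with redundants M_D and M_E.
On the primary (simply-supported) span, the end slopes from the loading are:
  at D: UDL 23.5: wL³/(24EI) = 713.8/EI
  at E: UDL 23.5: wL³/(24EI) = 713.8/EI
  at D: point load 88.2 at a = 7.88: Pab(L + b)/(6LEI) = 145.9/EI
  at E: point load 88.2 at a = 7.88: Pab(L + a)/(6LEI) = 243.3/EI
  θ_D0 = 859.7/EI,  θ_E0 = 957.1/EI
Flexibility coefficients: a unit moment at one end gives L/(3EI) there and L/(6EI) at the far end, so f₁₁ = f₂₂ = 3/EI and f₁₂ = f₂₁ = 1.5/EI.
Compatibility — zero rotation at each built-in end:
  3 M_D + 1.5 M_E = 859.7
  1.5 M_D + 3 M_E = 957.1
Solving the pair gives M_D = 169.4 kN·m and M_E = 234.4 kN·m (hogging).

M_D = 169.4 kN·m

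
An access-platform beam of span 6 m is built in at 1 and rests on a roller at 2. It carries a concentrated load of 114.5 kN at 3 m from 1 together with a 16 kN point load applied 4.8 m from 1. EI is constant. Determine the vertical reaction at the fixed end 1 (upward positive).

R_1 = 83.45 kN

Choose R_2 as the redundant. The primary structure is the cantilever fixed at 1.
Deflection at 2 on the released cantilever, summing each load's contribution:
  point load 114.5 at a = 3: Pa²(3L − a)/(6EI) = 2576/EI
  point load 16 at a = 4.8: Pa²(3L − a)/(6EI) = 811/EI
  δ_0 = 3387/EI
Flexibility coefficient — unit upward force at 2: δ_{22} = L³/(3EI) = 72/EI.
Compatibility at 2: δ_0 − R_2·δ_{22} = 0, so R_2 = 3387/72 = 47.05 kN.
Vertical equilibrium: R_1 = ΣP − R_2 = 130.5 − 47.05 = 83.45 kN.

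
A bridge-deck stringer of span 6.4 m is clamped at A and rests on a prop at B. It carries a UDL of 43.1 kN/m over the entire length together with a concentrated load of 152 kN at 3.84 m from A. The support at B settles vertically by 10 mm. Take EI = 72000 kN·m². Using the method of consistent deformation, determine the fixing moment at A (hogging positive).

M_A = 436.8 kN·m

Remove the prop at B; the released (primary) structure is a cantilever built in at A.
Deflection at B on the released cantilever, summing each load's contribution:
  UDL 43.1: wL⁴/(8EI) = 9039/EI
  point load 152 at a = 3.84: Pa²(3L − a)/(6EI) = 5738/EI
  δ_0 = 14777/EI
Tip deflection under a unit load at B: L³/(3EI) = 87.38/EI.
With EI = 72000 kN·m²: δ_0 = 0.20523 m and δ_{BB} = 0.001214 m/kN.
Compatibility — the beam at B must follow the support down by 0.01 m: δ_0 − R_B·δ_{BB} = 0.01, so R_B = (0.20523 − 0.01)/0.001214 = 160.9 kN.
Moment equilibrium about A: M_A = Σ(load moments about A) − R_B·L = 1466 − 160.9×6.4 = 436.8 kN·m.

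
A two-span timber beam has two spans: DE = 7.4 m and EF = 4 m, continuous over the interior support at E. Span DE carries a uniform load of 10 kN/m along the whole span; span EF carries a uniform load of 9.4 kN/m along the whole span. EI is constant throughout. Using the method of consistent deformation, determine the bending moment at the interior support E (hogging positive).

Insert a hinge at E; M_E is the redundant, and each span becomes simply supported.
End slopes at the hinge E, treating each span as simply supported:
  span DE: UDL 10: wL³/(24EI) = 168.8/EI
  span EF: UDL 9.4: wL³/(24EI) = 25.07/EI
  relative rotation θ_0 = (168.8 + 25.07)/EI = 193.9/EI
A unit hogging moment at E produces rotation L₁/(3EI) + L₂/(3EI) = 3.8/EI.
Slope continuity at E: θ_0 = M_E·3.8/EI, so M_E = 193.9/3.8 = 51.03 kN·m (hogging).

M_E = 51.03 kN·m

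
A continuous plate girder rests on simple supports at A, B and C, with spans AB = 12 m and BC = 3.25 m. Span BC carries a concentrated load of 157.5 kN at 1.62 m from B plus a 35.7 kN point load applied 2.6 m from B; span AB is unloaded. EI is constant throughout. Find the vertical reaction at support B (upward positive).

R_B = 95.07 kN

Release continuity at B by inserting a hinge; the redundant is the internal moment M_B. The primary structure is two simply-supported spans AB and BC.
End slopes at the hinge B, treating each span as simply supported:
  span BC: point load 157.5 at a = 1.62: Pab(L + b)/(6LEI) = 104.1/EI
  span BC: point load 35.7 at a = 2.6: Pab(L + b)/(6LEI) = 12.07/EI
  relative rotation θ_0 = (0 + 116.1)/EI = 116.1/EI
A unit hogging moment at B produces rotation L₁/(3EI) + L₂/(3EI) = 5.083/EI.
Slope continuity at B: θ_0 = M_B·5.083/EI, so M_B = 116.1/5.083 = 22.85 kN·m (hogging).
Span AB, ΣM about A with M_B applied at B: R_B^{AB}·12 = 0 + 22.85, so R_B^{AB} = 1.904 kN and R_A = 0 − 1.904 = -1.904 kN.
Span BC, ΣM about C: R_B^{BC}·3.25 = 279.9 + 22.85, so R_B^{BC} = 93.16 kN and R_C = 193.2 − 93.16 = 100 kN.
R_B = 1.904 + 93.16 = 95.07 kN.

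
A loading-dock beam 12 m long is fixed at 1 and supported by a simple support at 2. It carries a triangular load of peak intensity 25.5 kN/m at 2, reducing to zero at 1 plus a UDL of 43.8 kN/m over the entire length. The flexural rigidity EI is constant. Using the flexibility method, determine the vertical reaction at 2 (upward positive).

R_2 = 281.2 kN

Choose R_2 as the redundant. The primary structure is the cantilever fixed at 1.
Primary-structure tip deflection at 2 by superposition:
  triangular load, peak 25.5 at the free end: 11w₀L⁴/(120EI) = 48470/EI
  UDL 43.8: wL⁴/(8EI) = 113530/EI
  δ_0 = 162000/EI
Flexibility coefficient — unit upward force at 2: δ_{22} = L³/(3EI) = 576/EI.
Compatibility at 2: δ_0 − R_2·δ_{22} = 0, so R_2 = 162000/576 = 281.2 kN.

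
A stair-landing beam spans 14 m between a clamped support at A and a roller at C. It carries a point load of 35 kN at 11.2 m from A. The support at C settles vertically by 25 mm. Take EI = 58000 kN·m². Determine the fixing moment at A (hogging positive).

Remove the prop at C; the released (primary) structure is a cantilever built in at A.
Free-end deflection of the primary structure under the applied loading (downward +):
  point load 35 at a = 11.2: Pa²(3L − a)/(6EI) = 22537/EI
Tip deflection under a unit load at C: L³/(3EI) = 914.7/EI.
With EI = 58000 kN·m²: δ_0 = 0.38858 m and δ_{CC} = 0.01577 m/kN.
Compatibility — the beam at C must follow the support down by 0.025 m: δ_0 − R_C·δ_{CC} = 0.025, so R_C = (0.38858 − 0.025)/0.01577 = 23.05 kN.
Moment equilibrium about A: M_A = Σ(load moments about A) − R_C·L = 392 − 23.05×14 = 69.23 kN·m.

M_A = 69.23 kN·m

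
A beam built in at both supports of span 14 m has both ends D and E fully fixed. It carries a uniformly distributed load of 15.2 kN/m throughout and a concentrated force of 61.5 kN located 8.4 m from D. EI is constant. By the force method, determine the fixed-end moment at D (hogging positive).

M_D = 330.9 kN·m

Release both end moments; the primary structure is a simply-supported span DE with redundants M_D and M_E.
On the primary (simply-supported) span, the end slopes from the loading are:
  at D: UDL 15.2: wL³/(24EI) = 1738/EI
  at E: UDL 15.2: wL³/(24EI) = 1738/EI
  at D: point load 61.5 at a = 8.4: Pab(L + b)/(6LEI) = 675/EI
  at E: point load 61.5 at a = 8.4: Pab(L + a)/(6LEI) = 771.5/EI
  θ_D0 = 2413/EI,  θ_E0 = 2509/EI
Flexibility coefficients: a unit moment at one end gives L/(3EI) there and L/(6EI) at the far end, so f₁₁ = f₂₂ = 4.667/EI and f₁₂ = f₂₁ = 2.333/EI.
Compatibility — zero rotation at each built-in end:
  4.667 M_D + 2.333 M_E = 2413
  2.333 M_D + 4.667 M_E = 2509
Solving the pair gives M_D = 330.9 kN·m and M_E = 372.3 kN·m (hogging).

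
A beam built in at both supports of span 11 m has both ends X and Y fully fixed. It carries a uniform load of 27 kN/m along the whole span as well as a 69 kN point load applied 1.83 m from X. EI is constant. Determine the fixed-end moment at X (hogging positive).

Take the two fixed-end moments M_X, M_Y as redundants; the released structure is the simple span XY.
End rotations of the released simple span under the applied load (×1/EI):
  at X: UDL 27: wL³/(24EI) = 1497/EI
  at Y: UDL 27: wL³/(24EI) = 1497/EI
  at X: point load 69 at a = 1.83: Pab(L + b)/(6LEI) = 353.9/EI
  at Y: point load 69 at a = 1.83: Pab(L + a)/(6LEI) = 225.1/EI
  θ_X0 = 1851/EI,  θ_Y0 = 1722/EI
Flexibility coefficients: a unit moment at one end gives L/(3EI) there and L/(6EI) at the far end, so f₁₁ = f₂₂ = 3.667/EI and f₁₂ = f₂₁ = 1.833/EI.
Compatibility — zero rotation at each built-in end:
  3.667 M_X + 1.833 M_Y = 1851
  1.833 M_X + 3.667 M_Y = 1722
Solving the pair gives M_X = 360 kN·m and M_Y = 289.8 kN·m (hogging).

M_X = 360 kN·m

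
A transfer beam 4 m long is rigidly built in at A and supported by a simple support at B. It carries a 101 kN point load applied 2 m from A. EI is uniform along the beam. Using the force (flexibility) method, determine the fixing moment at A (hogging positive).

Take the reaction at B as the redundant and release it; the primary structure is a cantilever fixed at A.
Primary-structure tip deflection at B by superposition:
  point load 101 at a = 2: Pa²(3L − a)/(6EI) = 673.3/EI
Tip deflection under a unit load at B: L³/(3EI) = 21.33/EI.
The prop prevents deflection at B: R_B = δ_0/δ_{BB} = 673.3/21.33 = 31.56 kN.
Moment equilibrium about A: M_A = Σ(load moments about A) − R_B·L = 202 − 31.56×4 = 75.75 kN·m.

M_A = 75.75 kN·m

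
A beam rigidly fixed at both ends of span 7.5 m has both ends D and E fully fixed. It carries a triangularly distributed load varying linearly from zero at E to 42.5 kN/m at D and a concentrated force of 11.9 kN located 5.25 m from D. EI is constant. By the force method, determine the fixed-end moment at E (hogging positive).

M_E = 92.81 kN·m

Release both end moments; the primary structure is a simply-supported span DE with redundants M_D and M_E.
On the primary (simply-supported) span, the end slopes from the loading are:
  at D: triangular load, peak 42.5: w₀L³/(45EI) = 398.4/EI
  at E: triangular load, peak 42.5: 7w₀L³/(360EI) = 348.6/EI
  at D: point load 11.9 at a = 5.25: Pab(L + b)/(6LEI) = 30.46/EI
  at E: point load 11.9 at a = 5.25: Pab(L + a)/(6LEI) = 39.83/EI
  θ_D0 = 428.9/EI,  θ_E0 = 388.5/EI
Flexibility coefficients: a unit moment at one end gives L/(3EI) there and L/(6EI) at the far end, so f₁₁ = f₂₂ = 2.5/EI and f₁₂ = f₂₁ = 1.25/EI.
Compatibility — zero rotation at each built-in end:
  2.5 M_D + 1.25 M_E = 428.9
  1.25 M_D + 2.5 M_E = 388.5
Solving the pair gives M_D = 125.2 kN·m and M_E = 92.81 kN·m (hogging).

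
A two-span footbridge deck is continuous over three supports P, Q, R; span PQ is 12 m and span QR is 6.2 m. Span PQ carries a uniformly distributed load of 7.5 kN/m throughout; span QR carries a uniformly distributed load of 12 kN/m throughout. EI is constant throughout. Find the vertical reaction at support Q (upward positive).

R_Q = 108.8 kN

Insert a hinge at Q; M_Q is the redundant, and each span becomes simply supported.
Discontinuity in slope at Q on the released structure — sum the simple-span end rotations:
  span PQ: UDL 7.5: wL³/(24EI) = 540/EI
  span QR: UDL 12: wL³/(24EI) = 119.2/EI
  relative rotation θ_0 = (540 + 119.2)/EI = 659.2/EI
A unit hogging moment at Q produces rotation L₁/(3EI) + L₂/(3EI) = 6.067/EI.
Slope continuity at Q: θ_0 = M_Q·6.067/EI, so M_Q = 659.2/6.067 = 108.7 kN·m (hogging).
Span PQ, ΣM about P with M_Q applied at Q: R_Q^{PQ}·12 = 540 + 108.7, so R_Q^{PQ} = 54.05 kN and R_P = 90 − 54.05 = 35.95 kN.
Span QR, ΣM about R: R_Q^{QR}·6.2 = 230.6 + 108.7, so R_Q^{QR} = 54.72 kN and R_R = 74.4 − 54.72 = 19.68 kN.
R_Q = 54.05 + 54.72 = 108.8 kN.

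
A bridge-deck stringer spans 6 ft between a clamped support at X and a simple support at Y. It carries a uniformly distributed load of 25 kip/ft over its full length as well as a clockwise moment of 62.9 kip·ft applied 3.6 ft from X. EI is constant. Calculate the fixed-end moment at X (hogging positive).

Release the roller at Y. Primary structure: cantilever fixed at X.
Free-end deflection of the primary structure under the applied loading (downward +):
  UDL 25: wL⁴/(8EI) = 4050/EI
  clockwise couple 62.9 at a = 3.6: M₀a(2L − a)/(2EI) = 951/EI
  δ_0 = 5001/EI
Tip deflection under a unit load at Y: L³/(3EI) = 72/EI.
The prop prevents deflection at Y: R_Y = δ_0/δ_{YY} = 5001/72 = 69.46 kip.
Moment equilibrium about X: M_X = Σ(load moments about X) − R_Y·L = 512.9 − 69.46×6 = 96.15 kip·ft.

M_X = 96.15 kip·ft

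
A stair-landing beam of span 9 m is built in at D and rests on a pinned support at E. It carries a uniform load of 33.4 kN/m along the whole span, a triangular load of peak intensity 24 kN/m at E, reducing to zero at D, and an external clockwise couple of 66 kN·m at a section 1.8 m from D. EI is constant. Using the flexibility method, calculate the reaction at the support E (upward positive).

Take the reaction at E as the redundant and release it; the primary structure is a cantilever fixed at D.
Deflection at E on the released cantilever, summing each load's contribution:
  UDL 33.4: wL⁴/(8EI) = 27392/EI
  triangular load, peak 24 at the free end: 11w₀L⁴/(120EI) = 14434/EI
  clockwise couple 66 at a = 1.8: M₀a(2L − a)/(2EI) = 962.3/EI
  δ_0 = 42789/EI
Flexibility coefficient — unit upward force at E: δ_{EE} = L³/(3EI) = 243/EI.
Compatibility at E: δ_0 − R_E·δ_{EE} = 0, so R_E = 42789/243 = 176.1 kN.

R_E = 176.1 kN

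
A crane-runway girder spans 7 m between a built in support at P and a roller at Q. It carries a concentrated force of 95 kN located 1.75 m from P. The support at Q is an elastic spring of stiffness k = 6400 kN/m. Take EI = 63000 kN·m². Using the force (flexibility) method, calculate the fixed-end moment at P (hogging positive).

M_P = 113.6 kN·m

Choose R_Q as the redundant. The primary structure is the cantilever fixed at P.
Free-end deflection of the primary structure under the applied loading (downward +):
  point load 95 at a = 1.75: Pa²(3L − a)/(6EI) = 933.4/EI
Tip deflection under a unit load at Q: L³/(3EI) = 114.3/EI.
With EI = 63000 kN·m²: δ_0 = 0.014816 m and δ_{QQ} = 0.001815 m/kN.
Compatibility — the spring shortens by R_Q/k under the reaction it provides: δ_0 − R_Q·δ_{QQ} = R_Q/k. With 1/k = 0.000156 m/kN, R_Q = δ_0 / (δ_{QQ} + 1/k) = 0.014816 / (0.001815 + 0.000156) = 7.517 kN.
Moment equilibrium about P: M_P = Σ(load moments about P) − R_Q·L = 166.2 − 7.517×7 = 113.6 kN·m.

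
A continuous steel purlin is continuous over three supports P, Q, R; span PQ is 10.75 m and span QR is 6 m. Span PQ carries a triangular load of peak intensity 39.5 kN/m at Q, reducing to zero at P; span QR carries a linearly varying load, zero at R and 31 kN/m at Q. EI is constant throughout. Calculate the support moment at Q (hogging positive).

M_Q = 222 kN·m

Insert a hinge at Q; M_Q is the redundant, and each span becomes simply supported.
End slopes at the hinge Q, treating each span as simply supported:
  span PQ: triangular load, peak 39.5: w₀L³/(45EI) = 1090/EI
  span QR: triangular load, peak 31: w₀L³/(45EI) = 148.8/EI
  relative rotation θ_0 = (1090 + 148.8)/EI = 1239/EI
A unit hogging moment at Q produces rotation L₁/(3EI) + L₂/(3EI) = 5.583/EI.
Slope continuity at Q: θ_0 = M_Q·5.583/EI, so M_Q = 1239/5.583 = 222 kN·m (hogging).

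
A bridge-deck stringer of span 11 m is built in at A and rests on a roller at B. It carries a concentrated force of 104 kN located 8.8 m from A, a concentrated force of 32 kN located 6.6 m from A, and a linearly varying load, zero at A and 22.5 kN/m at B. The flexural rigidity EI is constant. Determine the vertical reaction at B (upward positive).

Release the roller at B. Primary structure: cantilever fixed at A.
Primary-structure tip deflection at B by superposition:
  point load 104 at a = 8.8: Pa²(3L − a)/(6EI) = 32483/EI
  point load 32 at a = 6.6: Pa²(3L − a)/(6EI) = 6133/EI
  triangular load, peak 22.5 at the free end: 11w₀L⁴/(120EI) = 30197/EI
  δ_0 = 68814/EI
Flexibility coefficient — unit upward force at B: δ_{BB} = L³/(3EI) = 443.7/EI.
Compatibility at B: δ_0 − R_B·δ_{BB} = 0, so R_B = 68814/443.7 = 155.1 kN.

R_B = 155.1 kN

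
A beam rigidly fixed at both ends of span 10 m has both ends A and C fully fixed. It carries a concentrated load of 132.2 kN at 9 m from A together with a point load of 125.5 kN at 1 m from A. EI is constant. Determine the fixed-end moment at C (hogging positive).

Take the two fixed-end moments M_A, M_C as redundants; the released structure is the simple span AC.
On the primary (simply-supported) span, the end slopes from the loading are:
  at A: point load 132.2 at a = 9: Pab(L + b)/(6LEI) = 218.1/EI
  at C: point load 132.2 at a = 9: Pab(L + a)/(6LEI) = 376.8/EI
  at A: point load 125.5 at a = 1: Pab(L + b)/(6LEI) = 357.7/EI
  at C: point load 125.5 at a = 1: Pab(L + a)/(6LEI) = 207.1/EI
  θ_A0 = 575.8/EI,  θ_C0 = 583.8/EI
Flexibility coefficients: a unit moment at one end gives L/(3EI) there and L/(6EI) at the far end, so f₁₁ = f₂₂ = 3.333/EI and f₁₂ = f₂₁ = 1.667/EI.
Compatibility — zero rotation at each built-in end:
  3.333 M_A + 1.667 M_C = 575.8
  1.667 M_A + 3.333 M_C = 583.8
Solving the pair gives M_A = 113.6 kN·m and M_C = 118.4 kN·m (hogging).

M_C = 118.4 kN·m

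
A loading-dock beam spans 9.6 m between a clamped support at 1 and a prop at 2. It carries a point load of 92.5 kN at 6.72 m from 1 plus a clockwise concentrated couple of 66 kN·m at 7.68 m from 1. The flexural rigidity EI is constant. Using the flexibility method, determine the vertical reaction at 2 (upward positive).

R_2 = 62.02 kN

Take the reaction at 2 as the redundant and release it; the primary structure is a cantilever fixed at 1.
Primary-structure tip deflection at 2 by superposition:
  point load 92.5 at a = 6.72: Pa²(3L − a)/(6EI) = 15372/EI
  clockwise couple 66 at a = 7.68: M₀a(2L − a)/(2EI) = 2920/EI
  δ_0 = 18292/EI
Tip deflection under a unit load at 2: L³/(3EI) = 294.9/EI.
The prop prevents deflection at 2: R_2 = δ_0/δ_{22} = 18292/294.9 = 62.02 kN.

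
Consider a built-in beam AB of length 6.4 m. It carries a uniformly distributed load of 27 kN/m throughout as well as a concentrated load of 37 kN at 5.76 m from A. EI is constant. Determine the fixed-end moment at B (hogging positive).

M_B = 111.3 kN·m

Release both end moments; the primary structure is a simply-supported span AB with redundants M_A and M_B.
Simple-span end rotations at A and B under the given loads:
  at A: UDL 27: wL³/(24EI) = 294.9/EI
  at B: UDL 27: wL³/(24EI) = 294.9/EI
  at A: point load 37 at a = 5.76: Pab(L + b)/(6LEI) = 25.01/EI
  at B: point load 37 at a = 5.76: Pab(L + a)/(6LEI) = 43.19/EI
  θ_A0 = 319.9/EI,  θ_B0 = 338.1/EI
Flexibility coefficients: a unit moment at one end gives L/(3EI) there and L/(6EI) at the far end, so f₁₁ = f₂₂ = 2.133/EI and f₁₂ = f₂₁ = 1.067/EI.
Compatibility — zero rotation at each built-in end:
  2.133 M_A + 1.067 M_B = 319.9
  1.067 M_A + 2.133 M_B = 338.1
Solving the pair gives M_A = 94.29 kN·m and M_B = 111.3 kN·m (hogging).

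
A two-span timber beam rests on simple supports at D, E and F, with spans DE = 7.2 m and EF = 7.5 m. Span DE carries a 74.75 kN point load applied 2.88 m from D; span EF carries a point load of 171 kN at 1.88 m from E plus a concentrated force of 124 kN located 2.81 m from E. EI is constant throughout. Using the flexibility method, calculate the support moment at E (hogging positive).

M_E = 242.1 kN·m

Insert a hinge at E; M_E is the redundant, and each span becomes simply supported.
Rotations at E on the released spans (each span's end-slope, ×1/EI):
  span DE: point load 74.75 at a = 2.88: Pab(L + a)/(6LEI) = 217/EI
  span EF: point load 171 at a = 1.88: Pab(L + b)/(6LEI) = 526.8/EI
  span EF: point load 124 at a = 2.81: Pab(L + b)/(6LEI) = 442.7/EI
  relative rotation θ_0 = (217 + 969.4)/EI = 1186/EI
A unit hogging moment at E produces rotation L₁/(3EI) + L₂/(3EI) = 4.9/EI.
Compatibility: M_E·(L₁+L₂)/(3EI) = θ_0, giving M_E = 242.1 kN·m (hogging).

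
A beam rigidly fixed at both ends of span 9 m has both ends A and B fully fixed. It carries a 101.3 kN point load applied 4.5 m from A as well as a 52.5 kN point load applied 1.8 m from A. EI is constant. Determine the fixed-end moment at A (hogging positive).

Release both end moments; the primary structure is a simply-supported span AB with redundants M_A and M_B.
Simple-span end rotations at A and B under the given loads:
  at A: point load 101.3 at a = 4.5: Pab(L + b)/(6LEI) = 512.8/EI
  at B: point load 101.3 at a = 4.5: Pab(L + a)/(6LEI) = 512.8/EI
  at A: point load 52.5 at a = 1.8: Pab(L + b)/(6LEI) = 204.1/EI
  at B: point load 52.5 at a = 1.8: Pab(L + a)/(6LEI) = 136.1/EI
  θ_A0 = 717/EI,  θ_B0 = 648.9/EI
Flexibility coefficients: a unit moment at one end gives L/(3EI) there and L/(6EI) at the far end, so f₁₁ = f₂₂ = 3/EI and f₁₂ = f₂₁ = 1.5/EI.
Compatibility — zero rotation at each built-in end:
  3 M_A + 1.5 M_B = 717
  1.5 M_A + 3 M_B = 648.9
Solving the pair gives M_A = 174.4 kN·m and M_B = 129.1 kN·m (hogging).

M_A = 174.4 kN·m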